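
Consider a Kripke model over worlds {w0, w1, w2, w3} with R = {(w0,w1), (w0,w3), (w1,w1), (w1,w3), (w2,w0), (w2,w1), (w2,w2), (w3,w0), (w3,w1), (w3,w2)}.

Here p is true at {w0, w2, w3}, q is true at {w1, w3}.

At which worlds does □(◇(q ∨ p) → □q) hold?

w0: successors {w1, w3}; ◇(q ∨ p) → □q there: w1:T, w3:F. ✗
w1: successors {w1, w3}; ◇(q ∨ p) → □q there: w1:T, w3:F. ✗
w2: successors {w0, w1, w2}; ◇(q ∨ p) → □q there: w0:T, w1:T, w2:F. ✗
w3: successors {w0, w1, w2}; ◇(q ∨ p) → □q there: w0:T, w1:T, w2:F. ✗

∅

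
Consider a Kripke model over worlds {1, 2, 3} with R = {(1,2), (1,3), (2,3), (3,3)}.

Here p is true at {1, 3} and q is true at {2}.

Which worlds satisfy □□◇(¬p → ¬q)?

1: successors {2, 3}; □◇(¬p → ¬q) there: 2:T, 3:T. ✓
2: successors {3}; □◇(¬p → ¬q) there: 3:T. ✓
3: successors {3}; □◇(¬p → ¬q) there: 3:T. ✓

{1, 2, 3}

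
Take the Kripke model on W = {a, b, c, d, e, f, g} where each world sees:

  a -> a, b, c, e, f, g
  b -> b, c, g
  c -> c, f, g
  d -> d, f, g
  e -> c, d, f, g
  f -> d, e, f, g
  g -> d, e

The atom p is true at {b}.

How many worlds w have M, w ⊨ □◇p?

0

a: successors {a, b, c, e, f, g}; ◇p there: a:T, b:T, c:F, e:F, f:F, g:F. ✗
b: successors {b, c, g}; ◇p there: b:T, c:F, g:F. ✗
c: successors {c, f, g}; ◇p there: c:F, f:F, g:F. ✗
d: successors {d, f, g}; ◇p there: d:F, f:F, g:F. ✗
e: successors {c, d, f, g}; ◇p there: c:F, d:F, f:F, g:F. ✗
f: successors {d, e, f, g}; ◇p there: d:F, e:F, f:F, g:F. ✗
g: successors {d, e}; ◇p there: d:F, e:F. ✗
Satisfying worlds: ∅.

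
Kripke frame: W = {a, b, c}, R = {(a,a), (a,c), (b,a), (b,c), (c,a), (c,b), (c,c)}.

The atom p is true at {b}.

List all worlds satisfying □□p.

a: successors {a, c}; □p there: a:F, c:F. ✗
b: successors {a, c}; □p there: a:F, c:F. ✗
c: successors {a, b, c}; □p there: a:F, b:F, c:F. ✗

∅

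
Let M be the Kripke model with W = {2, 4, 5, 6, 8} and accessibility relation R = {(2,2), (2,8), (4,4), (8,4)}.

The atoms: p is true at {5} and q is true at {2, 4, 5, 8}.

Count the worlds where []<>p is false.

2: successors {2, 8}; <>p there: 2:F, 8:F. ✗
4: successors {4}; <>p there: 4:F. ✗
5: no successors, so []<>p holds vacuously. ✓
6: no successors, so []<>p holds vacuously. ✓
8: successors {4}; <>p there: 4:F. ✗
Satisfying worlds: {5, 6}.
So []<>p fails at the other 3 worlds.

3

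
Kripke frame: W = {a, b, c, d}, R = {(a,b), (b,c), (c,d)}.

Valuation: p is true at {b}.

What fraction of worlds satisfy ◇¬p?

1/2

a: successors {b}; ¬p there: b:F. ✗
b: successors {c}; ¬p there: c:T. ✓
c: successors {d}; ¬p there: d:T. ✓
d: no successors, so ◇¬p fails. ✗
That's 2 of 4 worlds, so 2/4 = 1/2.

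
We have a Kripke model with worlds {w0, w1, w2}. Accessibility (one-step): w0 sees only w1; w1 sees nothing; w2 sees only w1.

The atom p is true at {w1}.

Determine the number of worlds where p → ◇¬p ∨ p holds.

w0: p is F, ◇¬p ∨ p is F. ✓
w1: p is T, ◇¬p ∨ p is T. ✓
w2: p is F, ◇¬p ∨ p is F. ✓
Satisfying worlds: {w0, w1, w2}.

3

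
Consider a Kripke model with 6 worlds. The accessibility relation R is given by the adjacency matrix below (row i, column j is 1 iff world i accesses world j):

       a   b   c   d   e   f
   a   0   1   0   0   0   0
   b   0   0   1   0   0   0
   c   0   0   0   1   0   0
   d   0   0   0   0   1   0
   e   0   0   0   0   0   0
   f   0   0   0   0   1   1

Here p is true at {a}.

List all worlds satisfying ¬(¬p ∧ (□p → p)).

a: ¬p ∧ (□p → p) is F. ✓
b: ¬p ∧ (□p → p) is T. ✗
c: ¬p ∧ (□p → p) is T. ✗
d: ¬p ∧ (□p → p) is T. ✗
e: ¬p ∧ (□p → p) is F. ✓
f: ¬p ∧ (□p → p) is T. ✗

{a, e}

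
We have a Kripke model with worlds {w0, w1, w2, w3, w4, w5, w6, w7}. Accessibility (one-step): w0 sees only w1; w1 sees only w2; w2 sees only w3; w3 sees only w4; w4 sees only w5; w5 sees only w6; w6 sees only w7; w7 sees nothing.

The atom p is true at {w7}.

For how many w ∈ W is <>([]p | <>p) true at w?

w0: successors {w1}; []p | <>p there: w1:F. ✗
w1: successors {w2}; []p | <>p there: w2:F. ✗
w2: successors {w3}; []p | <>p there: w3:F. ✗
w3: successors {w4}; []p | <>p there: w4:F. ✗
w4: successors {w5}; []p | <>p there: w5:F. ✗
w5: successors {w6}; []p | <>p there: w6:T. ✓
w6: successors {w7}; []p | <>p there: w7:T. ✓
w7: no successors, so <>([]p | <>p) fails. ✗
Satisfying worlds: {w5, w6}.

2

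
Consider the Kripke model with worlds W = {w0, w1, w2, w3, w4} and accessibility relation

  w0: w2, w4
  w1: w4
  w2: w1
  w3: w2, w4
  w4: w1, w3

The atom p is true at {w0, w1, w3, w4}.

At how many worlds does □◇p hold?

5

w0: successors {w2, w4}; ◇p there: w2:T, w4:T. ✓
w1: successors {w4}; ◇p there: w4:T. ✓
w2: successors {w1}; ◇p there: w1:T. ✓
w3: successors {w2, w4}; ◇p there: w2:T, w4:T. ✓
w4: successors {w1, w3}; ◇p there: w1:T, w3:T. ✓
Satisfying worlds: {w0, w1, w2, w3, w4}.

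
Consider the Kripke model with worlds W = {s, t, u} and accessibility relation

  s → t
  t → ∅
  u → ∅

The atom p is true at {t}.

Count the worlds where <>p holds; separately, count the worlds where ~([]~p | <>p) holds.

For <>p:
s: successors {t}; p there: t:T. ✓
t: no successors, so <>p fails. ✗
u: no successors, so <>p fails. ✗
— 1 world.
For ~([]~p | <>p):
s: []~p | <>p is T. ✗
t: []~p | <>p is T. ✗
u: []~p | <>p is T. ✗
— 0 worlds.

1 and 0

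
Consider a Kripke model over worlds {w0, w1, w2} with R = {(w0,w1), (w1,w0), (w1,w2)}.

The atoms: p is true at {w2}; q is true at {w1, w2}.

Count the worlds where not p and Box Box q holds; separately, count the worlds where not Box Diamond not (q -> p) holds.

For not p and Box Box q:
w0: not p is T, Box Box q is F. ✗
w1: not p is T, Box Box q is T. ✓
w2: not p is F, Box Box q is T. ✗
— 1 world.
For not Box Diamond not (q -> p):
w0: Box Diamond not (q -> p) is F. ✓
w1: Box Diamond not (q -> p) is F. ✓
w2: Box Diamond not (q -> p) is T. ✗
— 2 worlds.

1 and 2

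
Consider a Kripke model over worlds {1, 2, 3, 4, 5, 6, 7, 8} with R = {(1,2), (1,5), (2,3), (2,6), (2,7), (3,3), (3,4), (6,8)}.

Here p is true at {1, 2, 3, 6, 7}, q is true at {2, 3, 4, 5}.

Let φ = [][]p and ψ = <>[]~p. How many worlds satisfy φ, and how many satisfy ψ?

6 and 4

For [][]p:
1: successors {2, 5}; []p there: 2:T, 5:T. ✓
2: successors {3, 6, 7}; []p there: 3:F, 6:F, 7:T. ✗
3: successors {3, 4}; []p there: 3:F, 4:T. ✗
4: no successors, so [][]p holds vacuously. ✓
5: no successors, so [][]p holds vacuously. ✓
6: successors {8}; []p there: 8:T. ✓
7: no successors, so [][]p holds vacuously. ✓
8: no successors, so [][]p holds vacuously. ✓
— 6 worlds.
For <>[]~p:
1: successors {2, 5}; []~p there: 2:F, 5:T. ✓
2: successors {3, 6, 7}; []~p there: 3:F, 6:T, 7:T. ✓
3: successors {3, 4}; []~p there: 3:F, 4:T. ✓
4: no successors, so <>[]~p fails. ✗
5: no successors, so <>[]~p fails. ✗
6: successors {8}; []~p there: 8:T. ✓
7: no successors, so <>[]~p fails. ✗
8: no successors, so <>[]~p fails. ✗
— 4 worlds.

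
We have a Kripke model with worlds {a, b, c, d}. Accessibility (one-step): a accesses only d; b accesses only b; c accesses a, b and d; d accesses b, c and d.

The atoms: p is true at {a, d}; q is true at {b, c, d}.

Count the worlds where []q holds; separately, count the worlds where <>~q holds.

3 and 1

For []q:
a: successors {d}; q there: d:T. ✓
b: successors {b}; q there: b:T. ✓
c: successors {a, b, d}; q there: a:F, b:T, d:T. ✗
d: successors {b, c, d}; q there: b:T, c:T, d:T. ✓
— 3 worlds.
For <>~q:
a: successors {d}; ~q there: d:F. ✗
b: successors {b}; ~q there: b:F. ✗
c: successors {a, b, d}; ~q there: a:T, b:F, d:F. ✓
d: successors {b, c, d}; ~q there: b:F, c:F, d:F. ✗
— 1 world.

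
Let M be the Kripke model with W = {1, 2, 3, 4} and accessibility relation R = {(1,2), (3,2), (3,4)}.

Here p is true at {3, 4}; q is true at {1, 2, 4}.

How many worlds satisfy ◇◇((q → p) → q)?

1: successors {2}; ◇((q → p) → q) there: 2:F. ✗
2: no successors, so ◇◇((q → p) → q) fails. ✗
3: successors {2, 4}; ◇((q → p) → q) there: 2:F, 4:F. ✗
4: no successors, so ◇◇((q → p) → q) fails. ✗
Satisfying worlds: ∅.

0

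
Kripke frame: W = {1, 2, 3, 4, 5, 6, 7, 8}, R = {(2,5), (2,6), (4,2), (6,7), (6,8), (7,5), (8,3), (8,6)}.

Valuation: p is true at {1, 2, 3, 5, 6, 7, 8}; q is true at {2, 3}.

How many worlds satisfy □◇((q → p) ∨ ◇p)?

1: no successors, so □◇((q → p) ∨ ◇p) holds vacuously. ✓
2: successors {5, 6}; ◇((q → p) ∨ ◇p) there: 5:F, 6:T. ✗
3: no successors, so □◇((q → p) ∨ ◇p) holds vacuously. ✓
4: successors {2}; ◇((q → p) ∨ ◇p) there: 2:T. ✓
5: no successors, so □◇((q → p) ∨ ◇p) holds vacuously. ✓
6: successors {7, 8}; ◇((q → p) ∨ ◇p) there: 7:T, 8:T. ✓
7: successors {5}; ◇((q → p) ∨ ◇p) there: 5:F. ✗
8: successors {3, 6}; ◇((q → p) ∨ ◇p) there: 3:F, 6:T. ✗
Satisfying worlds: {1, 3, 4, 5, 6}.

5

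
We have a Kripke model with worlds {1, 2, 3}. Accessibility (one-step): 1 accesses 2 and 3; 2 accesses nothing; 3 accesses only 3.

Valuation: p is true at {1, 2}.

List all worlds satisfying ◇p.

{1}

1: successors {2, 3}; p there: 2:T, 3:F. ✓
2: no successors, so ◇p fails. ✗
3: successors {3}; p there: 3:F. ✗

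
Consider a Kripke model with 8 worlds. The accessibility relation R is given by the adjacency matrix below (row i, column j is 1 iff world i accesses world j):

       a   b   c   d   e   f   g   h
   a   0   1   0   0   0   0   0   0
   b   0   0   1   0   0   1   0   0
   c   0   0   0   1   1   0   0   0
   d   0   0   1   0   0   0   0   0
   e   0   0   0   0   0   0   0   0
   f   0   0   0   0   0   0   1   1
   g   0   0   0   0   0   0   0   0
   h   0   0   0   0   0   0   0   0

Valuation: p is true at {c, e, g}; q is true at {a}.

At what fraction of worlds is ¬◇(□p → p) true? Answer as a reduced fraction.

3/8

a: ◇(□p → p) is T. ✗
b: ◇(□p → p) is T. ✗
c: ◇(□p → p) is T. ✗
d: ◇(□p → p) is T. ✗
e: ◇(□p → p) is F. ✓
f: ◇(□p → p) is T. ✗
g: ◇(□p → p) is F. ✓
h: ◇(□p → p) is F. ✓
That's 3 of 8 worlds, so 3/8.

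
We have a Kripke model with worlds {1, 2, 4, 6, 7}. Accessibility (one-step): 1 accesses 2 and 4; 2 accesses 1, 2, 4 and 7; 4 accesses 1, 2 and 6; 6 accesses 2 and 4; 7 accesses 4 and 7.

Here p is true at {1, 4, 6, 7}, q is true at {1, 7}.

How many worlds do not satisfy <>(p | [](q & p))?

1: successors {2, 4}; p | [](q & p) there: 2:F, 4:T. ✓
2: successors {1, 2, 4, 7}; p | [](q & p) there: 1:T, 2:F, 4:T, 7:T. ✓
4: successors {1, 2, 6}; p | [](q & p) there: 1:T, 2:F, 6:T. ✓
6: successors {2, 4}; p | [](q & p) there: 2:F, 4:T. ✓
7: successors {4, 7}; p | [](q & p) there: 4:T, 7:T. ✓
Satisfying worlds: {1, 2, 4, 6, 7}.
So <>(p | [](q & p)) fails at the other 0 worlds.

0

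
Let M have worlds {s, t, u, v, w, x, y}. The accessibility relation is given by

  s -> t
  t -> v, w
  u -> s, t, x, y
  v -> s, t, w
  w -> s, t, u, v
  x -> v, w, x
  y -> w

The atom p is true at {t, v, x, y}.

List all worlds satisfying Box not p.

s: successors {t}; not p there: t:F. ✗
t: successors {v, w}; not p there: v:F, w:T. ✗
u: successors {s, t, x, y}; not p there: s:T, t:F, x:F, y:F. ✗
v: successors {s, t, w}; not p there: s:T, t:F, w:T. ✗
w: successors {s, t, u, v}; not p there: s:T, t:F, u:T, v:F. ✗
x: successors {v, w, x}; not p there: v:F, w:T, x:F. ✗
y: successors {w}; not p there: w:T. ✓

{y}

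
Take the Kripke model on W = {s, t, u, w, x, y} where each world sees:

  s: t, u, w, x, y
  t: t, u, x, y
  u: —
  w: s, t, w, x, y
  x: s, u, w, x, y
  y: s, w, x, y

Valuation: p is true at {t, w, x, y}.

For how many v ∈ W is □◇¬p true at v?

s: successors {t, u, w, x, y}; ◇¬p there: t:T, u:F, w:T, x:T, y:T. ✗
t: successors {t, u, x, y}; ◇¬p there: t:T, u:F, x:T, y:T. ✗
u: no successors, so □◇¬p holds vacuously. ✓
w: successors {s, t, w, x, y}; ◇¬p there: s:T, t:T, w:T, x:T, y:T. ✓
x: successors {s, u, w, x, y}; ◇¬p there: s:T, u:F, w:T, x:T, y:T. ✗
y: successors {s, w, x, y}; ◇¬p there: s:T, w:T, x:T, y:T. ✓
Satisfying worlds: {u, w, y}.

3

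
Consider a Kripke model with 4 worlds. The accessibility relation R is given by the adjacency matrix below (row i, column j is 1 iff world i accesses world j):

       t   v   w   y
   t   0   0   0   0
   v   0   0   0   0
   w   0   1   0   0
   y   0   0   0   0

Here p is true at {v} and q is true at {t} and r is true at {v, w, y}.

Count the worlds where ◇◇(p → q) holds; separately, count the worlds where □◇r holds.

0 and 3

For ◇◇(p → q):
t: no successors, so ◇◇(p → q) fails. ✗
v: no successors, so ◇◇(p → q) fails. ✗
w: successors {v}; ◇(p → q) there: v:F. ✗
y: no successors, so ◇◇(p → q) fails. ✗
— 0 worlds.
For □◇r:
t: no successors, so □◇r holds vacuously. ✓
v: no successors, so □◇r holds vacuously. ✓
w: successors {v}; ◇r there: v:F. ✗
y: no successors, so □◇r holds vacuously. ✓
— 3 worlds.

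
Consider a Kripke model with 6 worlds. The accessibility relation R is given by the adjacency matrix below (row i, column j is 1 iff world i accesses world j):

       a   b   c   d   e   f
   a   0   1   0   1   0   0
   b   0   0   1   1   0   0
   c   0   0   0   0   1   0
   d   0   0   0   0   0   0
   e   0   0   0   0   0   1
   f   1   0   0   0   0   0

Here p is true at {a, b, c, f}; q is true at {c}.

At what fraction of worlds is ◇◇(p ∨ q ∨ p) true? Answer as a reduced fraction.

a: successors {b, d}; ◇(p ∨ q ∨ p) there: b:T, d:F. ✓
b: successors {c, d}; ◇(p ∨ q ∨ p) there: c:F, d:F. ✗
c: successors {e}; ◇(p ∨ q ∨ p) there: e:T. ✓
d: no successors, so ◇◇(p ∨ q ∨ p) fails. ✗
e: successors {f}; ◇(p ∨ q ∨ p) there: f:T. ✓
f: successors {a}; ◇(p ∨ q ∨ p) there: a:T. ✓
That's 4 of 6 worlds, so 4/6 = 2/3.

2/3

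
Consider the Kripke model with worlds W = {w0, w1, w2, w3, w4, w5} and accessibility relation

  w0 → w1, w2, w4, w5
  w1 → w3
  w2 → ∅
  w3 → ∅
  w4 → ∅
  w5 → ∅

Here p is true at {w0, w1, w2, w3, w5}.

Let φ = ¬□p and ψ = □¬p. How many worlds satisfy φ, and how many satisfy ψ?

For ¬□p:
w0: □p is F. ✓
w1: □p is T. ✗
w2: □p is T. ✗
w3: □p is T. ✗
w4: □p is T. ✗
w5: □p is T. ✗
— 1 world.
For □¬p:
w0: successors {w1, w2, w4, w5}; ¬p there: w1:F, w2:F, w4:T, w5:F. ✗
w1: successors {w3}; ¬p there: w3:F. ✗
w2: no successors, so □¬p holds vacuously. ✓
w3: no successors, so □¬p holds vacuously. ✓
w4: no successors, so □¬p holds vacuously. ✓
w5: no successors, so □¬p holds vacuously. ✓
— 4 worlds.

1 and 4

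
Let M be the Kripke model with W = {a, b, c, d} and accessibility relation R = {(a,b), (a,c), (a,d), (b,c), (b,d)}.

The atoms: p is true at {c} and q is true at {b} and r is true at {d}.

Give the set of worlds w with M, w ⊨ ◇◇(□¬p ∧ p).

a: successors {b, c, d}; ◇(□¬p ∧ p) there: b:T, c:F, d:F. ✓
b: successors {c, d}; ◇(□¬p ∧ p) there: c:F, d:F. ✗
c: no successors, so ◇◇(□¬p ∧ p) fails. ✗
d: no successors, so ◇◇(□¬p ∧ p) fails. ✗

{a}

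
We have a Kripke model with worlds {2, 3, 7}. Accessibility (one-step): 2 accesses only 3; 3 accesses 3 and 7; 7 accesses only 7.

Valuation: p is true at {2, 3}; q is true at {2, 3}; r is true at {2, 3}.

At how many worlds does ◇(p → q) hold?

3

2: successors {3}; p → q there: 3:T. ✓
3: successors {3, 7}; p → q there: 3:T, 7:T. ✓
7: successors {7}; p → q there: 7:T. ✓
Satisfying worlds: {2, 3, 7}.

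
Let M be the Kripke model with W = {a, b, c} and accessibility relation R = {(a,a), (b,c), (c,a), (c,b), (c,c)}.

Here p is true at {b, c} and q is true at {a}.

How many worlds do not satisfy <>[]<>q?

a: successors {a}; []<>q there: a:T. ✓
b: successors {c}; []<>q there: c:F. ✗
c: successors {a, b, c}; []<>q there: a:T, b:T, c:F. ✓
Satisfying worlds: {a, c}.
So <>[]<>q fails at the other 1 world.

1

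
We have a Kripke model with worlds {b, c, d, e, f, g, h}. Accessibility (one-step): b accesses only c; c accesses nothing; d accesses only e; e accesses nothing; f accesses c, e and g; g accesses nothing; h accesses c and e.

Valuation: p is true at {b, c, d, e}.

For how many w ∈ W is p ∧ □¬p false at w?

5

b: p is T, □¬p is F. ✗
c: p is T, □¬p is T. ✓
d: p is T, □¬p is F. ✗
e: p is T, □¬p is T. ✓
f: p is F, □¬p is F. ✗
g: p is F, □¬p is T. ✗
h: p is F, □¬p is F. ✗
Satisfying worlds: {c, e}.
So p ∧ □¬p fails at the other 5 worlds.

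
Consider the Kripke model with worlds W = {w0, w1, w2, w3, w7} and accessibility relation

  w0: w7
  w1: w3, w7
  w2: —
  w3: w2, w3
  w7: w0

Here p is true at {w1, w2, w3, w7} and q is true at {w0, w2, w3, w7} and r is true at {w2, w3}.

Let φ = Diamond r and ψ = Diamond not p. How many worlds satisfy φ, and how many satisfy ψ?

2 and 1

For Diamond r:
w0: successors {w7}; r there: w7:F. ✗
w1: successors {w3, w7}; r there: w3:T, w7:F. ✓
w2: no successors, so Diamond r fails. ✗
w3: successors {w2, w3}; r there: w2:T, w3:T. ✓
w7: successors {w0}; r there: w0:F. ✗
— 2 worlds.
For Diamond not p:
w0: successors {w7}; not p there: w7:F. ✗
w1: successors {w3, w7}; not p there: w3:F, w7:F. ✗
w2: no successors, so Diamond not p fails. ✗
w3: successors {w2, w3}; not p there: w2:F, w3:F. ✗
w7: successors {w0}; not p there: w0:T. ✓
— 1 world.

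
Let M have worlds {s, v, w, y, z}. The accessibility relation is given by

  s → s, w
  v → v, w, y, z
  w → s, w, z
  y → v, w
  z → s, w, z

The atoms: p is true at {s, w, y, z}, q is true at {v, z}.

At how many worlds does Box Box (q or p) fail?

0

s: successors {s, w}; Box (q or p) there: s:T, w:T. ✓
v: successors {v, w, y, z}; Box (q or p) there: v:T, w:T, y:T, z:T. ✓
w: successors {s, w, z}; Box (q or p) there: s:T, w:T, z:T. ✓
y: successors {v, w}; Box (q or p) there: v:T, w:T. ✓
z: successors {s, w, z}; Box (q or p) there: s:T, w:T, z:T. ✓
Satisfying worlds: {s, v, w, y, z}.
So Box Box (q or p) fails at the other 0 worlds.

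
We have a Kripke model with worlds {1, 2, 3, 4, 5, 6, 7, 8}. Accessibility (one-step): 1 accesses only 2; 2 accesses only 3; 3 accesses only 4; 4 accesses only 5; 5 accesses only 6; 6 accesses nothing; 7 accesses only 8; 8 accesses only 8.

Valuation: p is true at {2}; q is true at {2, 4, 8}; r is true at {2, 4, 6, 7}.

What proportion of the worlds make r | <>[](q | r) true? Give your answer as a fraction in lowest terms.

1: r is F, <>[](q | r) is F. ✗
2: r is T, <>[](q | r) is T. ✓
3: r is F, <>[](q | r) is F. ✗
4: r is T, <>[](q | r) is T. ✓
5: r is F, <>[](q | r) is T. ✓
6: r is T, <>[](q | r) is F. ✓
7: r is T, <>[](q | r) is T. ✓
8: r is F, <>[](q | r) is T. ✓
That's 6 of 8 worlds, so 6/8 = 3/4.

3/4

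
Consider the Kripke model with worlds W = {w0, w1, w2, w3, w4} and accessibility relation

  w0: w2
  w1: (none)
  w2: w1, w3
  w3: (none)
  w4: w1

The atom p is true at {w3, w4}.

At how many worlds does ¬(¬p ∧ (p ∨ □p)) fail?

1

w0: ¬p ∧ (p ∨ □p) is F. ✓
w1: ¬p ∧ (p ∨ □p) is T. ✗
w2: ¬p ∧ (p ∨ □p) is F. ✓
w3: ¬p ∧ (p ∨ □p) is F. ✓
w4: ¬p ∧ (p ∨ □p) is F. ✓
Satisfying worlds: {w0, w2, w3, w4}.
So ¬(¬p ∧ (p ∨ □p)) fails at the other 1 world.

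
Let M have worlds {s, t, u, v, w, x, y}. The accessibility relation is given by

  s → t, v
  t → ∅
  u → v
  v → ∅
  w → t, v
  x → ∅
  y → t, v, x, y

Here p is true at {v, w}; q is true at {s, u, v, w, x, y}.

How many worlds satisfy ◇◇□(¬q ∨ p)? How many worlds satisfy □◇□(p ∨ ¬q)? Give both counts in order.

For ◇◇□(¬q ∨ p):
s: successors {t, v}; ◇□(¬q ∨ p) there: t:F, v:F. ✗
t: no successors, so ◇◇□(¬q ∨ p) fails. ✗
u: successors {v}; ◇□(¬q ∨ p) there: v:F. ✗
v: no successors, so ◇◇□(¬q ∨ p) fails. ✗
w: successors {t, v}; ◇□(¬q ∨ p) there: t:F, v:F. ✗
x: no successors, so ◇◇□(¬q ∨ p) fails. ✗
y: successors {t, v, x, y}; ◇□(¬q ∨ p) there: t:F, v:F, x:F, y:T. ✓
— 1 world.
For □◇□(p ∨ ¬q):
s: successors {t, v}; ◇□(p ∨ ¬q) there: t:F, v:F. ✗
t: no successors, so □◇□(p ∨ ¬q) holds vacuously. ✓
u: successors {v}; ◇□(p ∨ ¬q) there: v:F. ✗
v: no successors, so □◇□(p ∨ ¬q) holds vacuously. ✓
w: successors {t, v}; ◇□(p ∨ ¬q) there: t:F, v:F. ✗
x: no successors, so □◇□(p ∨ ¬q) holds vacuously. ✓
y: successors {t, v, x, y}; ◇□(p ∨ ¬q) there: t:F, v:F, x:F, y:T. ✗
— 3 worlds.

1 and 3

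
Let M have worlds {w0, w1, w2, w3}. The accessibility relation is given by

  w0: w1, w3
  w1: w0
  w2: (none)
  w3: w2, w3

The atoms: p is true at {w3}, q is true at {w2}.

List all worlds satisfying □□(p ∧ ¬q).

w0: successors {w1, w3}; □(p ∧ ¬q) there: w1:F, w3:F. ✗
w1: successors {w0}; □(p ∧ ¬q) there: w0:F. ✗
w2: no successors, so □□(p ∧ ¬q) holds vacuously. ✓
w3: successors {w2, w3}; □(p ∧ ¬q) there: w2:T, w3:F. ✗

{w2}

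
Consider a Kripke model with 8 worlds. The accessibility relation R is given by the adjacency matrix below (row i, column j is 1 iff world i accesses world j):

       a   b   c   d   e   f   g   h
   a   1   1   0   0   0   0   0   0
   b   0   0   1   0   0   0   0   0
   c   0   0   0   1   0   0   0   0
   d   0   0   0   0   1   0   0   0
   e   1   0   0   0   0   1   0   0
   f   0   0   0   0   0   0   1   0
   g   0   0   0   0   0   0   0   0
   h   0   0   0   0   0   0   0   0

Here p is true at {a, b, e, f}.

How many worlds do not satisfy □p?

a: successors {a, b}; p there: a:T, b:T. ✓
b: successors {c}; p there: c:F. ✗
c: successors {d}; p there: d:F. ✗
d: successors {e}; p there: e:T. ✓
e: successors {a, f}; p there: a:T, f:T. ✓
f: successors {g}; p there: g:F. ✗
g: no successors, so □p holds vacuously. ✓
h: no successors, so □p holds vacuously. ✓
Satisfying worlds: {a, d, e, g, h}.
So □p fails at the other 3 worlds.

3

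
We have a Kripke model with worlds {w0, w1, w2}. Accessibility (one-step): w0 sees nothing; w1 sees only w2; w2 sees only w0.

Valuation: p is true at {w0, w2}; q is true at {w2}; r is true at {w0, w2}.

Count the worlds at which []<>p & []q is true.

2

w0: []<>p is T, []q is T. ✓
w1: []<>p is T, []q is T. ✓
w2: []<>p is F, []q is F. ✗
Satisfying worlds: {w0, w1}.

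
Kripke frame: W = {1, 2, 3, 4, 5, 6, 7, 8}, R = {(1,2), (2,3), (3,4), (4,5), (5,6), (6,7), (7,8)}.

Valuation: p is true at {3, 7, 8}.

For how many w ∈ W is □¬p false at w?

1: successors {2}; ¬p there: 2:T. ✓
2: successors {3}; ¬p there: 3:F. ✗
3: successors {4}; ¬p there: 4:T. ✓
4: successors {5}; ¬p there: 5:T. ✓
5: successors {6}; ¬p there: 6:T. ✓
6: successors {7}; ¬p there: 7:F. ✗
7: successors {8}; ¬p there: 8:F. ✗
8: no successors, so □¬p holds vacuously. ✓
Satisfying worlds: {1, 3, 4, 5, 8}.
So □¬p fails at the other 3 worlds.

3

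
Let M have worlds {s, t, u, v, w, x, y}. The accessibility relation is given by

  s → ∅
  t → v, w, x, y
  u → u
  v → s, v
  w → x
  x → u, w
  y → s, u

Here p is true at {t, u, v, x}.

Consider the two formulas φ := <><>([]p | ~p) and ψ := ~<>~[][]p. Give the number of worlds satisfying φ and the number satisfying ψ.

6 and 4

For <><>([]p | ~p):
s: no successors, so <><>([]p | ~p) fails. ✗
t: successors {v, w, x, y}; <>([]p | ~p) there: v:T, w:F, x:T, y:T. ✓
u: successors {u}; <>([]p | ~p) there: u:T. ✓
v: successors {s, v}; <>([]p | ~p) there: s:F, v:T. ✓
w: successors {x}; <>([]p | ~p) there: x:T. ✓
x: successors {u, w}; <>([]p | ~p) there: u:T, w:F. ✓
y: successors {s, u}; <>([]p | ~p) there: s:F, u:T. ✓
— 6 worlds.
For ~<>~[][]p:
s: <>~[][]p is F. ✓
t: <>~[][]p is T. ✗
u: <>~[][]p is F. ✓
v: <>~[][]p is T. ✗
w: <>~[][]p is F. ✓
x: <>~[][]p is T. ✗
y: <>~[][]p is F. ✓
— 4 worlds.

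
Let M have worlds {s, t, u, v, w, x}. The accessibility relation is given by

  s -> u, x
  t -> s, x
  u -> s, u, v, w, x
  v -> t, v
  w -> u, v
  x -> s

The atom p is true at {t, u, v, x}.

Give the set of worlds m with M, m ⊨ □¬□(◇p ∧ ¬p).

{v, w, x}

s: successors {u, x}; ¬□(◇p ∧ ¬p) there: u:T, x:F. ✗
t: successors {s, x}; ¬□(◇p ∧ ¬p) there: s:T, x:F. ✗
u: successors {s, u, v, w, x}; ¬□(◇p ∧ ¬p) there: s:T, u:T, v:T, w:T, x:F. ✗
v: successors {t, v}; ¬□(◇p ∧ ¬p) there: t:T, v:T. ✓
w: successors {u, v}; ¬□(◇p ∧ ¬p) there: u:T, v:T. ✓
x: successors {s}; ¬□(◇p ∧ ¬p) there: s:T. ✓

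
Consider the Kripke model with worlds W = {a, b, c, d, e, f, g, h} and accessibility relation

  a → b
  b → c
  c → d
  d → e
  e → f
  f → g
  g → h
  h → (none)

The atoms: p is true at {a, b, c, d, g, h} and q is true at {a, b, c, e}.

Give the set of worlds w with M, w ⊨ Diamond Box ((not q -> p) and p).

{a, b, e, f, g}

a: successors {b}; Box ((not q -> p) and p) there: b:T. ✓
b: successors {c}; Box ((not q -> p) and p) there: c:T. ✓
c: successors {d}; Box ((not q -> p) and p) there: d:F. ✗
d: successors {e}; Box ((not q -> p) and p) there: e:F. ✗
e: successors {f}; Box ((not q -> p) and p) there: f:T. ✓
f: successors {g}; Box ((not q -> p) and p) there: g:T. ✓
g: successors {h}; Box ((not q -> p) and p) there: h:T. ✓
h: no successors, so Diamond Box ((not q -> p) and p) fails. ✗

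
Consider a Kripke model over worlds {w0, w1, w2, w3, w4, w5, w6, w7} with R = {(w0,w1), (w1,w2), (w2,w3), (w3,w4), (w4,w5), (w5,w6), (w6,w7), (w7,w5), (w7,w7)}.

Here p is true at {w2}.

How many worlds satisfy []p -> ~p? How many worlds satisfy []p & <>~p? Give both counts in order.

For []p -> ~p:
w0: []p is F, ~p is T. ✓
w1: []p is T, ~p is T. ✓
w2: []p is F, ~p is F. ✓
w3: []p is F, ~p is T. ✓
w4: []p is F, ~p is T. ✓
w5: []p is F, ~p is T. ✓
w6: []p is F, ~p is T. ✓
w7: []p is F, ~p is T. ✓
— 8 worlds.
For []p & <>~p:
w0: []p is F, <>~p is T. ✗
w1: []p is T, <>~p is F. ✗
w2: []p is F, <>~p is T. ✗
w3: []p is F, <>~p is T. ✗
w4: []p is F, <>~p is T. ✗
w5: []p is F, <>~p is T. ✗
w6: []p is F, <>~p is T. ✗
w7: []p is F, <>~p is T. ✗
— 0 worlds.

8 and 0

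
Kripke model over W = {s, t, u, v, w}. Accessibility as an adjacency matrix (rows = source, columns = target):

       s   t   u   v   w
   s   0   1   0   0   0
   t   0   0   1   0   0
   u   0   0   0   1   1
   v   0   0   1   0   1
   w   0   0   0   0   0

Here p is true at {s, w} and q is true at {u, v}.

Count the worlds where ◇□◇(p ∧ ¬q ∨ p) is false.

s: successors {t}; □◇(p ∧ ¬q ∨ p) there: t:T. ✓
t: successors {u}; □◇(p ∧ ¬q ∨ p) there: u:F. ✗
u: successors {v, w}; □◇(p ∧ ¬q ∨ p) there: v:F, w:T. ✓
v: successors {u, w}; □◇(p ∧ ¬q ∨ p) there: u:F, w:T. ✓
w: no successors, so ◇□◇(p ∧ ¬q ∨ p) fails. ✗
Satisfying worlds: {s, u, v}.
So ◇□◇(p ∧ ¬q ∨ p) fails at the other 2 worlds.

2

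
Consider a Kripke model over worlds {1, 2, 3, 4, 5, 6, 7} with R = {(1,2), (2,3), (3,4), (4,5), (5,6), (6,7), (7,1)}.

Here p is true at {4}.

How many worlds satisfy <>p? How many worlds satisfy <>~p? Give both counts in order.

1 and 6

For <>p:
1: successors {2}; p there: 2:F. ✗
2: successors {3}; p there: 3:F. ✗
3: successors {4}; p there: 4:T. ✓
4: successors {5}; p there: 5:F. ✗
5: successors {6}; p there: 6:F. ✗
6: successors {7}; p there: 7:F. ✗
7: successors {1}; p there: 1:F. ✗
— 1 world.
For <>~p:
1: successors {2}; ~p there: 2:T. ✓
2: successors {3}; ~p there: 3:T. ✓
3: successors {4}; ~p there: 4:F. ✗
4: successors {5}; ~p there: 5:T. ✓
5: successors {6}; ~p there: 6:T. ✓
6: successors {7}; ~p there: 7:T. ✓
7: successors {1}; ~p there: 1:T. ✓
— 6 worlds.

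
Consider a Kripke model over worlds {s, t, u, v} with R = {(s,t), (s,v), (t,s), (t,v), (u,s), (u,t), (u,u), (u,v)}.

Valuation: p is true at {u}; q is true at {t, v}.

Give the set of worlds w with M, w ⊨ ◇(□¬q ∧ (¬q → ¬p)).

s: successors {t, v}; □¬q ∧ (¬q → ¬p) there: t:F, v:T. ✓
t: successors {s, v}; □¬q ∧ (¬q → ¬p) there: s:F, v:T. ✓
u: successors {s, t, u, v}; □¬q ∧ (¬q → ¬p) there: s:F, t:F, u:F, v:T. ✓
v: no successors, so ◇(□¬q ∧ (¬q → ¬p)) fails. ✗

{s, t, u}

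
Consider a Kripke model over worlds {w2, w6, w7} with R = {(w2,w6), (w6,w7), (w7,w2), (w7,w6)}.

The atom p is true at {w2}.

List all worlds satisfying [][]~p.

w2: successors {w6}; []~p there: w6:T. ✓
w6: successors {w7}; []~p there: w7:F. ✗
w7: successors {w2, w6}; []~p there: w2:T, w6:T. ✓

{w2, w7}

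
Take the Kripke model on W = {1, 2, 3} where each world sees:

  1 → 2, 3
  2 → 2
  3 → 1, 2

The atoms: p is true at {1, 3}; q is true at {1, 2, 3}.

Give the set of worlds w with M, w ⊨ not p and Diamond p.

∅

1: not p is F, Diamond p is T. ✗
2: not p is T, Diamond p is F. ✗
3: not p is F, Diamond p is T. ✗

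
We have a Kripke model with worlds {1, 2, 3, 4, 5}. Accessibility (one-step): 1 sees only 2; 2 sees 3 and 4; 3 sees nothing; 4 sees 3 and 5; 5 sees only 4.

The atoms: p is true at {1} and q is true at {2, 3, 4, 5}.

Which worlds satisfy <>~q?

∅

1: successors {2}; ~q there: 2:F. ✗
2: successors {3, 4}; ~q there: 3:F, 4:F. ✗
3: no successors, so <>~q fails. ✗
4: successors {3, 5}; ~q there: 3:F, 5:F. ✗
5: successors {4}; ~q there: 4:F. ✗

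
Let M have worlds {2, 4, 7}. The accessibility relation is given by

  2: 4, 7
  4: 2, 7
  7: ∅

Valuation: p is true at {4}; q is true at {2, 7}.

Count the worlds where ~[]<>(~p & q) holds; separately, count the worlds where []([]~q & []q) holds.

For ~[]<>(~p & q):
2: []<>(~p & q) is F. ✓
4: []<>(~p & q) is F. ✓
7: []<>(~p & q) is T. ✗
— 2 worlds.
For []([]~q & []q):
2: successors {4, 7}; []~q & []q there: 4:F, 7:T. ✗
4: successors {2, 7}; []~q & []q there: 2:F, 7:T. ✗
7: no successors, so []([]~q & []q) holds vacuously. ✓
— 1 world.

2 and 1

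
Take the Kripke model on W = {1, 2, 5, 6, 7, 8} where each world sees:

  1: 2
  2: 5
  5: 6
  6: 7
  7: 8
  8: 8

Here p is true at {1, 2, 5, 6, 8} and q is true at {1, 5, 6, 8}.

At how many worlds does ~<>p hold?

1: <>p is T. ✗
2: <>p is T. ✗
5: <>p is T. ✗
6: <>p is F. ✓
7: <>p is T. ✗
8: <>p is T. ✗
Satisfying worlds: {6}.

1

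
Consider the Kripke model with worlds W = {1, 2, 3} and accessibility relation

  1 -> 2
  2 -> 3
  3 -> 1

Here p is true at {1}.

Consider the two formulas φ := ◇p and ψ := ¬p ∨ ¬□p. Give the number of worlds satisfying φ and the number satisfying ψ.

For ◇p:
1: successors {2}; p there: 2:F. ✗
2: successors {3}; p there: 3:F. ✗
3: successors {1}; p there: 1:T. ✓
— 1 world.
For ¬p ∨ ¬□p:
1: ¬p is F, ¬□p is T. ✓
2: ¬p is T, ¬□p is T. ✓
3: ¬p is T, ¬□p is F. ✓
— 3 worlds.

1 and 3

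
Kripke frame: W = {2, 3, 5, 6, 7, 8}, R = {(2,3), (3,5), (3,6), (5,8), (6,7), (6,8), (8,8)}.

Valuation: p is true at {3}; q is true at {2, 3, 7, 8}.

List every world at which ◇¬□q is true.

{2}

2: successors {3}; ¬□q there: 3:T. ✓
3: successors {5, 6}; ¬□q there: 5:F, 6:F. ✗
5: successors {8}; ¬□q there: 8:F. ✗
6: successors {7, 8}; ¬□q there: 7:F, 8:F. ✗
7: no successors, so ◇¬□q fails. ✗
8: successors {8}; ¬□q there: 8:F. ✗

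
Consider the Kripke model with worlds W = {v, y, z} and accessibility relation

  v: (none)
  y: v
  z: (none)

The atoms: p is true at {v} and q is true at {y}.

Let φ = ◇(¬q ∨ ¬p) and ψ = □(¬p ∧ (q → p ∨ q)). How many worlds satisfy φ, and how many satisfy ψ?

1 and 2

For ◇(¬q ∨ ¬p):
v: no successors, so ◇(¬q ∨ ¬p) fails. ✗
y: successors {v}; ¬q ∨ ¬p there: v:T. ✓
z: no successors, so ◇(¬q ∨ ¬p) fails. ✗
— 1 world.
For □(¬p ∧ (q → p ∨ q)):
v: no successors, so □(¬p ∧ (q → p ∨ q)) holds vacuously. ✓
y: successors {v}; ¬p ∧ (q → p ∨ q) there: v:F. ✗
z: no successors, so □(¬p ∧ (q → p ∨ q)) holds vacuously. ✓
— 2 worlds.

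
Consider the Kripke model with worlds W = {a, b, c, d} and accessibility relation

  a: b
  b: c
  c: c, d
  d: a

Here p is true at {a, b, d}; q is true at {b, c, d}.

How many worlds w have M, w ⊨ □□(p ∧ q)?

1

a: successors {b}; □(p ∧ q) there: b:F. ✗
b: successors {c}; □(p ∧ q) there: c:F. ✗
c: successors {c, d}; □(p ∧ q) there: c:F, d:F. ✗
d: successors {a}; □(p ∧ q) there: a:T. ✓
Satisfying worlds: {d}.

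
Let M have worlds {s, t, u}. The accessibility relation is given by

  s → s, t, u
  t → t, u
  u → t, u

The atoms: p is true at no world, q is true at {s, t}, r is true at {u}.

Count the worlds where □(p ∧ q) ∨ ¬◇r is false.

s: □(p ∧ q) is F, ¬◇r is F. ✗
t: □(p ∧ q) is F, ¬◇r is F. ✗
u: □(p ∧ q) is F, ¬◇r is F. ✗
Satisfying worlds: ∅.
So □(p ∧ q) ∨ ¬◇r fails at the other 3 worlds.

3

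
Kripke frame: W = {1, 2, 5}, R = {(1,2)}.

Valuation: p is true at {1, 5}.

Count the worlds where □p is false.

1: successors {2}; p there: 2:F. ✗
2: no successors, so □p holds vacuously. ✓
5: no successors, so □p holds vacuously. ✓
Satisfying worlds: {2, 5}.
So □p fails at the other 1 world.

1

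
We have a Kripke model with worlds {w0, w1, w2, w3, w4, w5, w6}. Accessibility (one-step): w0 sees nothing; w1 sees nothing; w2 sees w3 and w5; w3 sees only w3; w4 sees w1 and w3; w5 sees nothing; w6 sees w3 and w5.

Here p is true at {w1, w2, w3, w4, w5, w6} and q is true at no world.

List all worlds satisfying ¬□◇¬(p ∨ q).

w0: □◇¬(p ∨ q) is T. ✗
w1: □◇¬(p ∨ q) is T. ✗
w2: □◇¬(p ∨ q) is F. ✓
w3: □◇¬(p ∨ q) is F. ✓
w4: □◇¬(p ∨ q) is F. ✓
w5: □◇¬(p ∨ q) is T. ✗
w6: □◇¬(p ∨ q) is F. ✓

{w2, w3, w4, w6}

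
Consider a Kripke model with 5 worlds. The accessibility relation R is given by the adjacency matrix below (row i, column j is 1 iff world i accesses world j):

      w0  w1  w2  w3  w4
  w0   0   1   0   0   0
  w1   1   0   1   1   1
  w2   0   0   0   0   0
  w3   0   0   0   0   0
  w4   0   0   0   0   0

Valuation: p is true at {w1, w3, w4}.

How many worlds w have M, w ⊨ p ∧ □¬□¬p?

2

w0: p is F, □¬□¬p is T. ✗
w1: p is T, □¬□¬p is F. ✗
w2: p is F, □¬□¬p is T. ✗
w3: p is T, □¬□¬p is T. ✓
w4: p is T, □¬□¬p is T. ✓
Satisfying worlds: {w3, w4}.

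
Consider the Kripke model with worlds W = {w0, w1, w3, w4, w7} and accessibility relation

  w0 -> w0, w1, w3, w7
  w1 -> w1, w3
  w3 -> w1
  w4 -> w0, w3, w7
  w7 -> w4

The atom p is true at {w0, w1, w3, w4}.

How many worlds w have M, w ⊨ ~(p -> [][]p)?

2

w0: p -> [][]p is F. ✓
w1: p -> [][]p is T. ✗
w3: p -> [][]p is T. ✗
w4: p -> [][]p is F. ✓
w7: p -> [][]p is T. ✗
Satisfying worlds: {w0, w4}.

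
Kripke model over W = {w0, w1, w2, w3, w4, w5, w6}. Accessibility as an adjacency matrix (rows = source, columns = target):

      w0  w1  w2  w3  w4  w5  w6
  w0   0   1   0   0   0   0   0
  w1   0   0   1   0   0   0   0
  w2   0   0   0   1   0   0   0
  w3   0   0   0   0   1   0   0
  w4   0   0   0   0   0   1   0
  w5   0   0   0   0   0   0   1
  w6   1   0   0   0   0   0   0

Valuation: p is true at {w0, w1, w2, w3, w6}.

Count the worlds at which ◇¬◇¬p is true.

w0: successors {w1}; ¬◇¬p there: w1:T. ✓
w1: successors {w2}; ¬◇¬p there: w2:T. ✓
w2: successors {w3}; ¬◇¬p there: w3:F. ✗
w3: successors {w4}; ¬◇¬p there: w4:F. ✗
w4: successors {w5}; ¬◇¬p there: w5:T. ✓
w5: successors {w6}; ¬◇¬p there: w6:T. ✓
w6: successors {w0}; ¬◇¬p there: w0:T. ✓
Satisfying worlds: {w0, w1, w4, w5, w6}.

5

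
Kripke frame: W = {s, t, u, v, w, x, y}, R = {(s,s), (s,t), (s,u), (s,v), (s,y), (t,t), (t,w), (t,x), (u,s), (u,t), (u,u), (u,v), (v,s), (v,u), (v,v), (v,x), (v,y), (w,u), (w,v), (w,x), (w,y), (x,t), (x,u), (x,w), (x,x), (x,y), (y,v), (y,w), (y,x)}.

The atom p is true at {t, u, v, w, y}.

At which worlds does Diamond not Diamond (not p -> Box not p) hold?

∅

s: successors {s, t, u, v, y}; not Diamond (not p -> Box not p) there: s:F, t:F, u:F, v:F, y:F. ✗
t: successors {t, w, x}; not Diamond (not p -> Box not p) there: t:F, w:F, x:F. ✗
u: successors {s, t, u, v}; not Diamond (not p -> Box not p) there: s:F, t:F, u:F, v:F. ✗
v: successors {s, u, v, x, y}; not Diamond (not p -> Box not p) there: s:F, u:F, v:F, x:F, y:F. ✗
w: successors {u, v, x, y}; not Diamond (not p -> Box not p) there: u:F, v:F, x:F, y:F. ✗
x: successors {t, u, w, x, y}; not Diamond (not p -> Box not p) there: t:F, u:F, w:F, x:F, y:F. ✗
y: successors {v, w, x}; not Diamond (not p -> Box not p) there: v:F, w:F, x:F. ✗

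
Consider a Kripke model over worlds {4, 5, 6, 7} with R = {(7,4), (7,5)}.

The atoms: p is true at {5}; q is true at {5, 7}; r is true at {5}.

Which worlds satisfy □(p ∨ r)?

4: no successors, so □(p ∨ r) holds vacuously. ✓
5: no successors, so □(p ∨ r) holds vacuously. ✓
6: no successors, so □(p ∨ r) holds vacuously. ✓
7: successors {4, 5}; p ∨ r there: 4:F, 5:T. ✗

{4, 5, 6}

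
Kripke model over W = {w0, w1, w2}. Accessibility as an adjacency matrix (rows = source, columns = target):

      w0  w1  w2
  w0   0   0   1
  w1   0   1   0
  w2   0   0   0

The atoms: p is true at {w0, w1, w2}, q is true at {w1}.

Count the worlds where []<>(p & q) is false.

1

w0: successors {w2}; <>(p & q) there: w2:F. ✗
w1: successors {w1}; <>(p & q) there: w1:T. ✓
w2: no successors, so []<>(p & q) holds vacuously. ✓
Satisfying worlds: {w1, w2}.
So []<>(p & q) fails at the other 1 world.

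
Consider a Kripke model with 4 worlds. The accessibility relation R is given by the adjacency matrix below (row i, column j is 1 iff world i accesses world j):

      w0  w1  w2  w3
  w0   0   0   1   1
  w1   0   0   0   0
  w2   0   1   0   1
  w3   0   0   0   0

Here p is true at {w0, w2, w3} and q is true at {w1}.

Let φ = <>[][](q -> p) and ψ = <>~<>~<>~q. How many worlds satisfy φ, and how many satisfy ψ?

2 and 2

For <>[][](q -> p):
w0: successors {w2, w3}; [][](q -> p) there: w2:T, w3:T. ✓
w1: no successors, so <>[][](q -> p) fails. ✗
w2: successors {w1, w3}; [][](q -> p) there: w1:T, w3:T. ✓
w3: no successors, so <>[][](q -> p) fails. ✗
— 2 worlds.
For <>~<>~<>~q:
w0: successors {w2, w3}; ~<>~<>~q there: w2:F, w3:T. ✓
w1: no successors, so <>~<>~<>~q fails. ✗
w2: successors {w1, w3}; ~<>~<>~q there: w1:T, w3:T. ✓
w3: no successors, so <>~<>~<>~q fails. ✗
— 2 worlds.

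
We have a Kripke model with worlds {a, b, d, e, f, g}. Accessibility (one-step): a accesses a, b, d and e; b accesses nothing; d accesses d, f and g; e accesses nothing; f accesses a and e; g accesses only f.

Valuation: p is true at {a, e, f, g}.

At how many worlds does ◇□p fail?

a: successors {a, b, d, e}; □p there: a:F, b:T, d:F, e:T. ✓
b: no successors, so ◇□p fails. ✗
d: successors {d, f, g}; □p there: d:F, f:T, g:T. ✓
e: no successors, so ◇□p fails. ✗
f: successors {a, e}; □p there: a:F, e:T. ✓
g: successors {f}; □p there: f:T. ✓
Satisfying worlds: {a, d, f, g}.
So ◇□p fails at the other 2 worlds.

2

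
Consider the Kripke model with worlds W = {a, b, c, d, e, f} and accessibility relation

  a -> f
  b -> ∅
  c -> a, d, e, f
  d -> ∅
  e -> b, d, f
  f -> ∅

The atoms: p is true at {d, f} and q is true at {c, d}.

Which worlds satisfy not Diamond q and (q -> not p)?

{a, b, f}

a: not Diamond q is T, q -> not p is T. ✓
b: not Diamond q is T, q -> not p is T. ✓
c: not Diamond q is F, q -> not p is T. ✗
d: not Diamond q is T, q -> not p is F. ✗
e: not Diamond q is F, q -> not p is T. ✗
f: not Diamond q is T, q -> not p is T. ✓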